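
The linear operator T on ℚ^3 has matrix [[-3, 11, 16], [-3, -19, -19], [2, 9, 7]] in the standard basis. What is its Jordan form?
The characteristic polynomial is det(xI - A) = (x + 5)^3, so the eigenvalues are -5 (algebraic multiplicity 3).

For λ = -5: rank(A + 5I) = 2, rank((A + 5I)^2) = 1, rank((A + 5I)^3) = 0. The eigenspace has dimension 3 - 2 = 1, so there is 1 Jordan block; the rank sequence gives block sizes [3].

Assembling the blocks gives the Jordan form J above.

J = [[-5, 1, 0], [0, -5, 1], [0, 0, -5]]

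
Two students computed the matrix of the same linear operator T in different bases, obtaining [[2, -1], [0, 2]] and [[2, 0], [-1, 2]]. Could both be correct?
Yes.

Two matrices over a field are similar if and only if they have the same invariant factors.

Both A and B have characteristic polynomial (x - 2)^2 and minimal polynomial (x - 2)^2. Computing further, both have invariant factors (x - 2)^2. Hence A and B are similar.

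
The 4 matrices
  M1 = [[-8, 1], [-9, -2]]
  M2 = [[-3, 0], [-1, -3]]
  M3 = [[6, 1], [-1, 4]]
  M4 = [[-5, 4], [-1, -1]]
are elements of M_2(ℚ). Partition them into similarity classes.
3 classes: {M1}, {M2, M4}, {M3}

Characteristic polynomials: χ_{M1} = (x + 5)^2, χ_{M2} = (x + 3)^2, χ_{M3} = (x - 5)^2, χ_{M4} = (x + 3)^2.

{M1}: invariant factors (x + 5)^2.

{M2, M4}: invariant factors (x + 3)^2.

{M3}: invariant factors (x - 5)^2.

Matrices are similar if and only if their invariant-factor lists agree; the partition into similarity classes is {M1}, {M2, M4}, {M3}.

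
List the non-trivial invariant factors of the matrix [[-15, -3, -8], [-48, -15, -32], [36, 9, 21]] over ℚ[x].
The Jordan structure of A has elementary divisors (x + 3)^2, (x + 3). Arranging the block sizes at each eigenvalue in decreasing order and taking row products gives the invariant factors.

Invariant factors (smallest first, each dividing the next): x + 3, (x + 3)^2.

Check: the last factor (x + 3)^2 is the minimal polynomial, and the product (x + 3)^3 is the characteristic polynomial.

x + 3, (x + 3)^2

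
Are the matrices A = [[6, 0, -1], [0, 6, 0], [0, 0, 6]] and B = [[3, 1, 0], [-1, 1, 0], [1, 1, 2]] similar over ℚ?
No.

trace(A) = 18 but trace(B) = 6. The trace is a similarity invariant, so A and B are not similar.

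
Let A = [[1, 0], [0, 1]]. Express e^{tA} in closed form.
A has Jordan form J = [[1, 0], [0, 1]] with A = PJP^{-1}, so e^{tA} = P e^{tJ} P^{-1}.

For a Jordan block J_k(λ), e^{tJ_k(λ)} = e^{λt} · (I + tN + t^2 N^2/2! + ... + t^{k-1} N^{k-1}/(k-1)!) where N is the nilpotent superdiagonal part.

Assembling the blocks and conjugating back gives the entries of e^{tA} as shown above.

e^{tA} = [[e^{t}, 0], [0, e^{t}]]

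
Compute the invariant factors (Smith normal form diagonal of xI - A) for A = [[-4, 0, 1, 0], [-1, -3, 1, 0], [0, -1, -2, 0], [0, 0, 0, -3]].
The Jordan structure of A has elementary divisors (x + 3)^3, (x + 3). Arranging the block sizes at each eigenvalue in decreasing order and taking row products gives the invariant factors.

Invariant factors (smallest first, each dividing the next): x + 3, (x + 3)^3.

Check: the last factor (x + 3)^3 is the minimal polynomial, and the product (x + 3)^4 is the characteristic polynomial.

x + 3, (x + 3)^3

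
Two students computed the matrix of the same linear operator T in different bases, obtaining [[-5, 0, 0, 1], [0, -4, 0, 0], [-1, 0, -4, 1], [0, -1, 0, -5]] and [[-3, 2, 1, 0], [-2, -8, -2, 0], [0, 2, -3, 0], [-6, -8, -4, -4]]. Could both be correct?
Yes.

Two matrices over a field are similar if and only if they have the same invariant factors.

Both A and B have characteristic polynomial (x + 4)^2(x + 5)^2 and minimal polynomial (x + 4)(x + 5)^2. Computing further, both have invariant factors x + 4, (x + 4)(x + 5)^2. Hence A and B are similar.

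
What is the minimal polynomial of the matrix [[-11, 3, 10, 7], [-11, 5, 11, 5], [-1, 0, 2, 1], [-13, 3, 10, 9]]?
The characteristic polynomial factors as (x - 2)^3(x + 1). The minimal polynomial is ∏(x - λ)^{k_λ} where k_λ is the size of the largest Jordan block at λ.

For λ = -1: rank(A + I) = 3, and the largest Jordan block has size 1 (the smallest k with rank((A + I)^k) = rank((A + I)^(k+1))).
For λ = 2: rank(A - 2I) = 3, and the largest Jordan block has size 3 (the smallest k with rank((A - 2I)^k) = rank((A - 2I)^(k+1))).

So m_A(x) = (x - 2)^3(x + 1).

m_A(x) = (x - 2)^3(x + 1)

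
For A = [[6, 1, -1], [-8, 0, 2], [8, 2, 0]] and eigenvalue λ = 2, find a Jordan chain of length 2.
We seek v_1 ∈ ker((A - 2I)^2) \ ker(A - 2I), then set v_{i+1} = (A - 2I) v_i.

One such chain is v_1 = [[1, -1, 2]]^T, v_2 = [[1, -2, 2]]^T. Check: (A - 2I) v_2 = [[0, 0, 0]]^T = 0.

v_1 = [[1, -1, 2]]^T, v_2 = [[1, -2, 2]]^T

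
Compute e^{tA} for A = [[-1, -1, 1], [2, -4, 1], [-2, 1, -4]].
A has Jordan form J = [[-3, 1, 0], [0, -3, 0], [0, 0, -3]] with A = PJP^{-1}, so e^{tA} = P e^{tJ} P^{-1}.

For a Jordan block J_k(λ), e^{tJ_k(λ)} = e^{λt} · (I + tN + t^2 N^2/2! + ... + t^{k-1} N^{k-1}/(k-1)!) where N is the nilpotent superdiagonal part.

Assembling the blocks and conjugating back gives the entries of e^{tA} as shown above.

e^{tA} = [[(2*t + 1)*e^{-3*t}, -t*e^{-3*t}, t*e^{-3*t}], [2*t*e^{-3*t}, (1 - t)*e^{-3*t}, t*e^{-3*t}], [-2*t*e^{-3*t}, t*e^{-3*t}, (1 - t)*e^{-3*t}]]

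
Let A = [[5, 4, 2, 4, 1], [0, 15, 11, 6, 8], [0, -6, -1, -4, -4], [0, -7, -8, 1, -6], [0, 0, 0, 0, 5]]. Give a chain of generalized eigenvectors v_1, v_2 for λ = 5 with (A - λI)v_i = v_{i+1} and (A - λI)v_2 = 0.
We seek v_1 ∈ ker((A - 5I)^2) \ ker(A - 5I), then set v_{i+1} = (A - 5I) v_i.

One such chain is v_1 = [[0, -2, 0, 2, 1]]^T, v_2 = [[1, 0, 0, 0, 0]]^T. Check: (A - 5I) v_2 = [[0, 0, 0, 0, 0]]^T = 0.

v_1 = [[0, -2, 0, 2, 1]]^T, v_2 = [[1, 0, 0, 0, 0]]^T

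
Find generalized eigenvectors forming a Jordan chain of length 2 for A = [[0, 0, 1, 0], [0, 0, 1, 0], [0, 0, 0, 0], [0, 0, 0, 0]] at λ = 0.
v_1 = [[1, 0, 1, 0]]^T, v_2 = [[1, 1, 0, 0]]^T

We seek v_1 ∈ ker(A^2) \ ker(A), then set v_{i+1} = A v_i.

One such chain is v_1 = [[1, 0, 1, 0]]^T, v_2 = [[1, 1, 0, 0]]^T. Check: A v_2 = [[0, 0, 0, 0]]^T = 0.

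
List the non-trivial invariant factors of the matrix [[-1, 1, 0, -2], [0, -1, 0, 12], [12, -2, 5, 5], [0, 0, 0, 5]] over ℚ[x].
(x - 5)^2(x + 1)^2

The Jordan structure of A has elementary divisors (x + 1)^2, (x - 5)^2. Arranging the block sizes at each eigenvalue in decreasing order and taking row products gives the invariant factors.

Invariant factors (smallest first, each dividing the next): (x - 5)^2(x + 1)^2.

Check: the last factor (x - 5)^2(x + 1)^2 is the minimal polynomial, and the product (x - 5)^2(x + 1)^2 is the characteristic polynomial.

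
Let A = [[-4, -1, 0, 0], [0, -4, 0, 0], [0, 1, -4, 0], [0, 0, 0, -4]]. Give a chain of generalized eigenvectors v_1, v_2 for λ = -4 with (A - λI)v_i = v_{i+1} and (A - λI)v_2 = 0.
v_1 = [[0, 1, 0, 0]]^T, v_2 = [[-1, 0, 1, 0]]^T

We seek v_1 ∈ ker((A + 4I)^2) \ ker(A + 4I), then set v_{i+1} = (A + 4I) v_i.

One such chain is v_1 = [[0, 1, 0, 0]]^T, v_2 = [[-1, 0, 1, 0]]^T. Check: (A + 4I) v_2 = [[0, 0, 0, 0]]^T = 0.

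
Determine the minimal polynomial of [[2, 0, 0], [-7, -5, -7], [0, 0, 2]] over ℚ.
The characteristic polynomial factors as (x - 2)^2(x + 5). The minimal polynomial is ∏(x - λ)^{k_λ} where k_λ is the size of the largest Jordan block at λ.

For λ = -5: rank(A + 5I) = 2, and the largest Jordan block has size 1 (the smallest k with rank((A + 5I)^k) = rank((A + 5I)^(k+1))).
For λ = 2: rank(A - 2I) = 1, and the largest Jordan block has size 1 (the smallest k with rank((A - 2I)^k) = rank((A - 2I)^(k+1))).

So m_A(x) = (x - 2)(x + 5).

m_A(x) = (x - 2)(x + 5)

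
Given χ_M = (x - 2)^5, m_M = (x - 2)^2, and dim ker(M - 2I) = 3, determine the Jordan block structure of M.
λ = 2: algebraic multiplicity 5 (exponent in χ_M), largest block size 2 (exponent in m_M), 3 blocks (geometric multiplicity). These force block sizes [2, 2, 1].

Jordan blocks: (2, 2), (2, 2), (2, 1)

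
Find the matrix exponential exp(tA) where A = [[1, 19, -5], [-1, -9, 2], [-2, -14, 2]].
e^{tA} = [[(3*t + 1)*e^{-2*t}, t*(19 - 3*t)*e^{-2*t}, t*(3*t - 10)*e^{-2*t}/2], [-t*e^{-2*t}, (t^2 - 7*t + 1)*e^{-2*t}, t*(4 - t)*e^{-2*t}/2], [-2*t*e^{-2*t}, 2*t*(t - 7)*e^{-2*t}, (-t^2 + 4*t + 1)*e^{-2*t}]]

A has Jordan form J = [[-2, 1, 0], [0, -2, 1], [0, 0, -2]] with A = PJP^{-1}, so e^{tA} = P e^{tJ} P^{-1}.

For a Jordan block J_k(λ), e^{tJ_k(λ)} = e^{λt} · (I + tN + t^2 N^2/2! + ... + t^{k-1} N^{k-1}/(k-1)!) where N is the nilpotent superdiagonal part.

Assembling the blocks and conjugating back gives the entries of e^{tA} as shown above.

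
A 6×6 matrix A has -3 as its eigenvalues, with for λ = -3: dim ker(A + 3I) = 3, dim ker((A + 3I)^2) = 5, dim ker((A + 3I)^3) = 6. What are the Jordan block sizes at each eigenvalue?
λ = -3: successive nullity increments [3, 2, 1] count blocks of size ≥ k; block sizes are [3, 2, 1].

Jordan blocks: (-3, 3), (-3, 2), (-3, 1)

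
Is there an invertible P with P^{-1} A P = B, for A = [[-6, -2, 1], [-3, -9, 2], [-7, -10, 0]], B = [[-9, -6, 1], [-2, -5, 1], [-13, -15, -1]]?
Two matrices over a field are similar if and only if they have the same invariant factors.

Both A and B have characteristic polynomial (x + 5)^3 and minimal polynomial (x + 5)^3. Computing further, both have invariant factors (x + 5)^3. Hence A and B are similar.

Yes.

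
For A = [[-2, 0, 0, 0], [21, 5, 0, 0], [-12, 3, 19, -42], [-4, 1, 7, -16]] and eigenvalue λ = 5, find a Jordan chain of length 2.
We seek v_1 ∈ ker((A - 5I)^2) \ ker(A - 5I), then set v_{i+1} = (A - 5I) v_i.

One such chain is v_1 = [[0, 1, 6, 2]]^T, v_2 = [[0, 0, 3, 1]]^T. Check: (A - 5I) v_2 = [[0, 0, 0, 0]]^T = 0.

v_1 = [[0, 1, 6, 2]]^T, v_2 = [[0, 0, 3, 1]]^T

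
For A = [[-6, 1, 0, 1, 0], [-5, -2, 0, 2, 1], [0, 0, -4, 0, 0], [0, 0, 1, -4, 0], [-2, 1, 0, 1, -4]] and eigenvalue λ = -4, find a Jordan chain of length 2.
We seek v_1 ∈ ker((A + 4I)^2) \ ker(A + 4I), then set v_{i+1} = (A + 4I) v_i.

One such chain is v_1 = [[1, 2, 1, 0, 0]]^T, v_2 = [[0, -1, 0, 1, 0]]^T. Check: (A + 4I) v_2 = [[0, 0, 0, 0, 0]]^T = 0.

v_1 = [[1, 2, 1, 0, 0]]^T, v_2 = [[0, -1, 0, 1, 0]]^T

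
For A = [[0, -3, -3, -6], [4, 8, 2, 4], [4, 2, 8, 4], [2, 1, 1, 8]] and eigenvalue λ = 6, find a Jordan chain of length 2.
v_1 = [[-1, 1, 0, 1]]^T, v_2 = [[-3, 2, 2, 1]]^T

We seek v_1 ∈ ker((A - 6I)^2) \ ker(A - 6I), then set v_{i+1} = (A - 6I) v_i.

One such chain is v_1 = [[-1, 1, 0, 1]]^T, v_2 = [[-3, 2, 2, 1]]^T. Check: (A - 6I) v_2 = [[0, 0, 0, 0]]^T = 0.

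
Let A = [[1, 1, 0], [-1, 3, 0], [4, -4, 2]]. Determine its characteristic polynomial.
xI - A = [[x - 1, -1, 0], [1, x - 3, 0], [-4, 4, x - 2]].

Expanding det(xI - A) along the first row:
det(xI - A) = + (x - 1)·det([[x - 3, 0], [4, x - 2]]) - (-1)·det([[1, 0], [-4, x - 2]]) + (0)·det([[1, x - 3], [-4, 4]]).

Evaluating gives χ_A(x) = x^3 - 6x^2 + 12x - 8 = (x - 2)^3.

χ_A(x) = (x - 2)^3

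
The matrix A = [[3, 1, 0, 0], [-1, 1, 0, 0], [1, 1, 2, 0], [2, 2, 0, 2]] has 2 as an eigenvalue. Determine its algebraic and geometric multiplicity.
algebraic multiplicity 4, geometric multiplicity 3

The characteristic polynomial is (x - 2)^4, so the factor x - 2 appears with exponent 4: the algebraic multiplicity is 4.

rank(A - 2I) = 1, so the eigenspace has dimension 4 - 1 = 3: the geometric multiplicity is 3.

Since 3 < 4, A is not diagonalizable.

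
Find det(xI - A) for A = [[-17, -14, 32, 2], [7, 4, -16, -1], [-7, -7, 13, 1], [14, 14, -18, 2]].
χ_A(x) = (x - 4)^2(x + 3)^2

xI - A = [[x + 17, 14, -32, -2], [-7, x - 4, 16, 1], [7, 7, x - 13, -1], [-14, -14, 18, x - 2]].

Expanding det(xI - A) along the first row:
det(xI - A) = + (x + 17)·det([[x - 4, 16, 1], [7, x - 13, -1], [-14, 18, x - 2]]) - (14)·det([[-7, 16, 1], [7, x - 13, -1], [-14, 18, x - 2]]) + (-32)·det([[-7, x - 4, 1], [7, 7, -1], [-14, -14, x - 2]]) - (-2)·det([[-7, x - 4, 16], [7, 7, x - 13], [-14, -14, 18]]).

Evaluating gives χ_A(x) = x^4 - 2x^3 - 23x^2 + 24x + 144 = (x - 4)^2(x + 3)^2.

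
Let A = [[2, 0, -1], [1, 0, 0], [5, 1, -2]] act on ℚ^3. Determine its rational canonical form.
R = [[0, 0, -1], [1, 0, -1], [0, 1, 0]]

The invariant factors of A (the non-unit diagonal entries of the Smith normal form of xI - A over ℚ[x]) are x^3 + x + 1, each dividing the next. The characteristic polynomial is their product, x^3 + x + 1.

The rational canonical form is the block-diagonal matrix of companion matrices C(f_i):
R = [[0, 0, -1], [1, 0, -1], [0, 1, 0]].

Note the characteristic polynomial does not split into linear factors over ℚ, so A has no Jordan form over ℚ; the rational canonical form exists over any field.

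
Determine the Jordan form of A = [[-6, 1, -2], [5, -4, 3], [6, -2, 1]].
J = [[-3, 1, 0], [0, -3, 1], [0, 0, -3]]

The characteristic polynomial is det(xI - A) = (x + 3)^3, so the eigenvalues are -3 (algebraic multiplicity 3).

For λ = -3: rank(A + 3I) = 2, rank((A + 3I)^2) = 1, rank((A + 3I)^3) = 0. The eigenspace has dimension 3 - 2 = 1, so there is 1 Jordan block; the rank sequence gives block sizes [3].

Assembling the blocks gives the Jordan form J above.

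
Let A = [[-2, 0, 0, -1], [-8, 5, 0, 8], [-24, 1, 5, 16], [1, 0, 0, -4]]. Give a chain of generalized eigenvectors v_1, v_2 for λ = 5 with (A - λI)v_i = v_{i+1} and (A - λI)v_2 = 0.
We seek v_1 ∈ ker((A - 5I)^2) \ ker(A - 5I), then set v_{i+1} = (A - 5I) v_i.

One such chain is v_1 = [[0, 1, 0, 0]]^T, v_2 = [[0, 0, 1, 0]]^T. Check: (A - 5I) v_2 = [[0, 0, 0, 0]]^T = 0.

v_1 = [[0, 1, 0, 0]]^T, v_2 = [[0, 0, 1, 0]]^T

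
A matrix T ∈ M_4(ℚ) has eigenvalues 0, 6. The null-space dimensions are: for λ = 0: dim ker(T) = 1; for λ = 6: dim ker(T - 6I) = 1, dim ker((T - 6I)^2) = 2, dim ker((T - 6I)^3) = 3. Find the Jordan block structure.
λ = 0: successive nullity increments [1] count blocks of size ≥ k; block sizes are [1].
λ = 6: successive nullity increments [1, 1, 1] count blocks of size ≥ k; block sizes are [3].

Jordan blocks: (0, 1), (6, 3)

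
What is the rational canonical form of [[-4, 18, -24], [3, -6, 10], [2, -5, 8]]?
The invariant factors of A (the non-unit diagonal entries of the Smith normal form of xI - A over ℚ[x]) are (x - 2)(x^2 + 4x - 4), each dividing the next. The characteristic polynomial is their product, (x - 2)(x^2 + 4x - 4).

The rational canonical form is the block-diagonal matrix of companion matrices C(f_i):
R = [[0, 0, -8], [1, 0, 12], [0, 1, -2]].

Note the characteristic polynomial does not split into linear factors over ℚ, so A has no Jordan form over ℚ; the rational canonical form exists over any field.

R = [[0, 0, -8], [1, 0, 12], [0, 1, -2]]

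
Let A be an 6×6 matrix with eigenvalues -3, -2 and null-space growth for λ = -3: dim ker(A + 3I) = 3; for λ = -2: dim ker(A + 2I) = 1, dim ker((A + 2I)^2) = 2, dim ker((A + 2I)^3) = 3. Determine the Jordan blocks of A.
λ = -3: successive nullity increments [3] count blocks of size ≥ k; block sizes are [1, 1, 1].
λ = -2: successive nullity increments [1, 1, 1] count blocks of size ≥ k; block sizes are [3].

Jordan blocks: (-3, 1), (-3, 1), (-3, 1), (-2, 3)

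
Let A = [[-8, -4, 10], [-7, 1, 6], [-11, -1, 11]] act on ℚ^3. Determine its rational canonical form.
R = [[0, 0, 0], [1, 0, -3], [0, 1, 4]]

The invariant factors of A (the non-unit diagonal entries of the Smith normal form of xI - A over ℚ[x]) are x(x - 3)(x - 1), each dividing the next. The characteristic polynomial is their product, x(x - 3)(x - 1).

The rational canonical form is the block-diagonal matrix of companion matrices C(f_i):
R = [[0, 0, 0], [1, 0, -3], [0, 1, 4]].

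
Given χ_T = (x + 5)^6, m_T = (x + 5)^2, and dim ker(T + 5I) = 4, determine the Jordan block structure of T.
Jordan blocks: (-5, 2), (-5, 2), (-5, 1), (-5, 1)

λ = -5: algebraic multiplicity 6 (exponent in χ_T), largest block size 2 (exponent in m_T), 4 blocks (geometric multiplicity). These force block sizes [2, 2, 1, 1].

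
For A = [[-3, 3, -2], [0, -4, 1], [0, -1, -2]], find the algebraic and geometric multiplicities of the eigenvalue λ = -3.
algebraic multiplicity 3, geometric multiplicity 1

The characteristic polynomial is (x + 3)^3, so the factor x + 3 appears with exponent 3: the algebraic multiplicity is 3.

rank(A + 3I) = 2, so the eigenspace has dimension 3 - 2 = 1: the geometric multiplicity is 1.

Since 1 < 3, A is not diagonalizable.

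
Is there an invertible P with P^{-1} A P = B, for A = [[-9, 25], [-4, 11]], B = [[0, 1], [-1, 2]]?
Two matrices over a field are similar if and only if they have the same invariant factors.

Both A and B have characteristic polynomial (x - 1)^2 and minimal polynomial (x - 1)^2. Computing further, both have invariant factors (x - 1)^2. Hence A and B are similar.

Yes.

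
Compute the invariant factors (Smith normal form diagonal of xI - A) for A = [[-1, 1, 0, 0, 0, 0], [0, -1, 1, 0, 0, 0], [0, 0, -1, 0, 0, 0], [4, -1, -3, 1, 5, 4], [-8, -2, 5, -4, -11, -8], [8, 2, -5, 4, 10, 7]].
The Jordan structure of A has elementary divisors (x + 1)^3, (x + 1)^2, (x + 1). Arranging the block sizes at each eigenvalue in decreasing order and taking row products gives the invariant factors.

Invariant factors (smallest first, each dividing the next): x + 1, (x + 1)^2, (x + 1)^3.

Check: the last factor (x + 1)^3 is the minimal polynomial, and the product (x + 1)^6 is the characteristic polynomial.

x + 1, (x + 1)^2, (x + 1)^3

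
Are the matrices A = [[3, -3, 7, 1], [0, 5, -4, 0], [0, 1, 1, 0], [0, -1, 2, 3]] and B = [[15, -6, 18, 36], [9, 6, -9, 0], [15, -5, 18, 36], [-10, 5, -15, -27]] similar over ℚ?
Yes.

Two matrices over a field are similar if and only if they have the same invariant factors.

Both A and B have characteristic polynomial (x - 3)^4 and minimal polynomial (x - 3)^2. Computing further, both have invariant factors (x - 3)^2, (x - 3)^2. Hence A and B are similar.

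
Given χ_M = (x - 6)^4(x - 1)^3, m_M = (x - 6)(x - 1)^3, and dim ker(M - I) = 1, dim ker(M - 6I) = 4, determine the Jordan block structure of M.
Jordan blocks: (1, 3), (6, 1), (6, 1), (6, 1), (6, 1)

λ = 1: algebraic multiplicity 3 (exponent in χ_M), largest block size 3 (exponent in m_M), 1 block (geometric multiplicity). This forces block sizes [3].
λ = 6: algebraic multiplicity 4 (exponent in χ_M), largest block size 1 (exponent in m_M), 4 blocks (geometric multiplicity). These force block sizes [1, 1, 1, 1].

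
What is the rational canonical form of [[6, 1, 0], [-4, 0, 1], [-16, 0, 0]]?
The invariant factors of A (the non-unit diagonal entries of the Smith normal form of xI - A over ℚ[x]) are (x - 4)(x^2 - 2x - 4), each dividing the next. The characteristic polynomial is their product, (x - 4)(x^2 - 2x - 4).

The rational canonical form is the block-diagonal matrix of companion matrices C(f_i):
R = [[0, 0, -16], [1, 0, -4], [0, 1, 6]].

Note the characteristic polynomial does not split into linear factors over ℚ, so A has no Jordan form over ℚ; the rational canonical form exists over any field.

R = [[0, 0, -16], [1, 0, -4], [0, 1, 6]]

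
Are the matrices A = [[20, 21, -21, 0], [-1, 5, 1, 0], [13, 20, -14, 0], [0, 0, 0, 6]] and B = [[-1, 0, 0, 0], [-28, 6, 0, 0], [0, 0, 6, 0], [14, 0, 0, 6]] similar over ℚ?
No.

Both have characteristic polynomial (x - 6)^3(x + 1), but the minimal polynomial of A is (x - 6)^2(x + 1) while the minimal polynomial of B is (x - 6)(x + 1). The minimal polynomial is a similarity invariant, so A and B are not similar.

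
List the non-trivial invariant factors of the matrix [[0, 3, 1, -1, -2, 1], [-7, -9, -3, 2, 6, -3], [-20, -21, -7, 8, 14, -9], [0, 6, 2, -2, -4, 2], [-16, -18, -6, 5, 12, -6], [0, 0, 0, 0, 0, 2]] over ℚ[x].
x, x^2(x - 2)(x + 3)^2

The Jordan structure of A has elementary divisors (x + 3)^2, x^2, x, (x - 2). Arranging the block sizes at each eigenvalue in decreasing order and taking row products gives the invariant factors.

Invariant factors (smallest first, each dividing the next): x, x^2(x - 2)(x + 3)^2.

Check: the last factor x^2(x - 2)(x + 3)^2 is the minimal polynomial, and the product x^3(x - 2)(x + 3)^2 is the characteristic polynomial.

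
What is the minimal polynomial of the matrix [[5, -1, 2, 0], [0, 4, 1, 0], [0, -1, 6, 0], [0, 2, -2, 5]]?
m_A(x) = (x - 5)^3

The characteristic polynomial factors as (x - 5)^4. The minimal polynomial is ∏(x - λ)^{k_λ} where k_λ is the size of the largest Jordan block at λ.

For λ = 5: rank(A - 5I) = 2, and the largest Jordan block has size 3 (the smallest k with rank((A - 5I)^k) = rank((A - 5I)^(k+1))).

So m_A(x) = (x - 5)^3.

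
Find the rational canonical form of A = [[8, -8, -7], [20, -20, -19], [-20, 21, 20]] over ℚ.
R = [[0, 0, 12], [1, 0, -19], [0, 1, 8]]

The invariant factors of A (the non-unit diagonal entries of the Smith normal form of xI - A over ℚ[x]) are (x - 4)(x - 3)(x - 1), each dividing the next. The characteristic polynomial is their product, (x - 4)(x - 3)(x - 1).

The rational canonical form is the block-diagonal matrix of companion matrices C(f_i):
R = [[0, 0, 12], [1, 0, -19], [0, 1, 8]].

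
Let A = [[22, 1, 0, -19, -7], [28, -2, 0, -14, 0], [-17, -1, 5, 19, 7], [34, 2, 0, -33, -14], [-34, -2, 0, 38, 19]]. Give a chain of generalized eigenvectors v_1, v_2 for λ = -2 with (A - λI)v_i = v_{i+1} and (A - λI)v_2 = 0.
v_1 = [[0, 1, 0, 0, 0]]^T, v_2 = [[1, 0, -1, 2, -2]]^T

We seek v_1 ∈ ker((A + 2I)^2) \ ker(A + 2I), then set v_{i+1} = (A + 2I) v_i.

One such chain is v_1 = [[0, 1, 0, 0, 0]]^T, v_2 = [[1, 0, -1, 2, -2]]^T. Check: (A + 2I) v_2 = [[0, 0, 0, 0, 0]]^T = 0.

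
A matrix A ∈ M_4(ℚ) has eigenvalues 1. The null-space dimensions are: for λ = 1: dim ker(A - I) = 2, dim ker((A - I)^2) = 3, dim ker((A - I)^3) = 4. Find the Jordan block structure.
Jordan blocks: (1, 3), (1, 1)

λ = 1: successive nullity increments [2, 1, 1] count blocks of size ≥ k; block sizes are [3, 1].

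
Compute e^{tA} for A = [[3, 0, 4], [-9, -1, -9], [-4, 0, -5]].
A has Jordan form J = [[-1, 1, 0], [0, -1, 0], [0, 0, -1]] with A = PJP^{-1}, so e^{tA} = P e^{tJ} P^{-1}.

For a Jordan block J_k(λ), e^{tJ_k(λ)} = e^{λt} · (I + tN + t^2 N^2/2! + ... + t^{k-1} N^{k-1}/(k-1)!) where N is the nilpotent superdiagonal part.

Assembling the blocks and conjugating back gives the entries of e^{tA} as shown above.

e^{tA} = [[(4*t + 1)*e^{-t}, 0, 4*t*e^{-t}], [-9*t*e^{-t}, e^{-t}, -9*t*e^{-t}], [-4*t*e^{-t}, 0, (1 - 4*t)*e^{-t}]]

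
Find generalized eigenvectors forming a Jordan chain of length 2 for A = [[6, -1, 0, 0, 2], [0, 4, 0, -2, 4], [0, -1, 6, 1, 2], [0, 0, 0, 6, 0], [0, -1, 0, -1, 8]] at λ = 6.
v_1 = [[0, -1, 2, 1, 0]]^T, v_2 = [[1, 0, 2, 0, 0]]^T

We seek v_1 ∈ ker((A - 6I)^2) \ ker(A - 6I), then set v_{i+1} = (A - 6I) v_i.

One such chain is v_1 = [[0, -1, 2, 1, 0]]^T, v_2 = [[1, 0, 2, 0, 0]]^T. Check: (A - 6I) v_2 = [[0, 0, 0, 0, 0]]^T = 0.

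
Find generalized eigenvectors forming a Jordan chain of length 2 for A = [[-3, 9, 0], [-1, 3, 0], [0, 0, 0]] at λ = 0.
We seek v_1 ∈ ker(A^2) \ ker(A), then set v_{i+1} = A v_i.

One such chain is v_1 = [[11, 4, 1]]^T, v_2 = [[3, 1, 0]]^T. Check: A v_2 = [[0, 0, 0]]^T = 0.

v_1 = [[11, 4, 1]]^T, v_2 = [[3, 1, 0]]^T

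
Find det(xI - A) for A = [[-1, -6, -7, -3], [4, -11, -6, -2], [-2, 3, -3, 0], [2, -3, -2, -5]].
xI - A = [[x + 1, 6, 7, 3], [-4, x + 11, 6, 2], [2, -3, x + 3, 0], [-2, 3, 2, x + 5]].

Expanding det(xI - A) along the first row:
det(xI - A) = + (x + 1)·det([[x + 11, 6, 2], [-3, x + 3, 0], [3, 2, x + 5]]) - (6)·det([[-4, 6, 2], [2, x + 3, 0], [-2, 2, x + 5]]) + (7)·det([[-4, x + 11, 2], [2, -3, 0], [-2, 3, x + 5]]) - (3)·det([[-4, x + 11, 6], [2, -3, x + 3], [-2, 3, 2]]).

Evaluating gives χ_A(x) = x^4 + 20x^3 + 150x^2 + 500x + 625 = (x + 5)^4.

χ_A(x) = (x + 5)^4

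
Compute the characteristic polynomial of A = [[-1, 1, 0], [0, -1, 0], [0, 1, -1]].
χ_A(x) = (x + 1)^3

xI - A = [[x + 1, -1, 0], [0, x + 1, 0], [0, -1, x + 1]].

Expanding det(xI - A) along the first row:
det(xI - A) = + (x + 1)·det([[x + 1, 0], [-1, x + 1]]) - (-1)·det([[0, 0], [0, x + 1]]) + (0)·det([[0, x + 1], [0, -1]]).

Evaluating gives χ_A(x) = x^3 + 3x^2 + 3x + 1 = (x + 1)^3.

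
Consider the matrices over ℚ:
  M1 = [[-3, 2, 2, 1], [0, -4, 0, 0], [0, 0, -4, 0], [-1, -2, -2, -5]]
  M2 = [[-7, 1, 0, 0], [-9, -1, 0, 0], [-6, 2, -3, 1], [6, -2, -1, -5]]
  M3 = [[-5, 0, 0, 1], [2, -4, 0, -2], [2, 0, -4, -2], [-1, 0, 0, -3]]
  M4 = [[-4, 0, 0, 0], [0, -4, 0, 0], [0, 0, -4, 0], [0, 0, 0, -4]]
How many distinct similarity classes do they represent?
3 classes: {M1, M3}, {M2}, {M4}

Characteristic polynomials: χ_{M1} = (x + 4)^4, χ_{M2} = (x + 4)^4, χ_{M3} = (x + 4)^4, χ_{M4} = (x + 4)^4.

{M1, M3}: invariant factors x + 4, x + 4, (x + 4)^2.

{M2}: invariant factors (x + 4)^2, (x + 4)^2.

{M4}: invariant factors x + 4, x + 4, x + 4, x + 4.

Matrices are similar if and only if their invariant-factor lists agree; the partition into similarity classes is {M1, M3}, {M2}, {M4}.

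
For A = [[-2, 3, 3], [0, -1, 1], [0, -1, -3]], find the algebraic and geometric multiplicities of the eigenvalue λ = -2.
algebraic multiplicity 3, geometric multiplicity 2

The characteristic polynomial is (x + 2)^3, so the factor x + 2 appears with exponent 3: the algebraic multiplicity is 3.

rank(A + 2I) = 1, so the eigenspace has dimension 3 - 1 = 2: the geometric multiplicity is 2.

Since 2 < 3, A is not diagonalizable.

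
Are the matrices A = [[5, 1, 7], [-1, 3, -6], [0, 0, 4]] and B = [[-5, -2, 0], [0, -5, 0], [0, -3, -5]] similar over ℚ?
No.

trace(A) = 12 but trace(B) = -15. The trace is a similarity invariant, so A and B are not similar.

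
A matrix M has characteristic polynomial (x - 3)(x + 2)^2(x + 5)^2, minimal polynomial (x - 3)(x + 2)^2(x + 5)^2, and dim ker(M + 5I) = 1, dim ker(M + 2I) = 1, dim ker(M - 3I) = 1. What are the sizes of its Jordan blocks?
λ = -5: algebraic multiplicity 2 (exponent in χ_M), largest block size 2 (exponent in m_M), 1 block (geometric multiplicity). This forces block sizes [2].
λ = -2: algebraic multiplicity 2 (exponent in χ_M), largest block size 2 (exponent in m_M), 1 block (geometric multiplicity). This forces block sizes [2].
λ = 3: algebraic multiplicity 1 (exponent in χ_M), largest block size 1 (exponent in m_M), 1 block (geometric multiplicity). This forces block sizes [1].

Jordan blocks: (-5, 2), (-2, 2), (3, 1)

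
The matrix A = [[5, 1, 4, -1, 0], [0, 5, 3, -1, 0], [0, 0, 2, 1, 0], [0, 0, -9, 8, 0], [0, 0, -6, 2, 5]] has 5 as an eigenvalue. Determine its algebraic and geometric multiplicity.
algebraic multiplicity 5, geometric multiplicity 3

The characteristic polynomial is (x - 5)^5, so the factor x - 5 appears with exponent 5: the algebraic multiplicity is 5.

rank(A - 5I) = 2, so the eigenspace has dimension 5 - 2 = 3: the geometric multiplicity is 3.

Since 3 < 5, A is not diagonalizable.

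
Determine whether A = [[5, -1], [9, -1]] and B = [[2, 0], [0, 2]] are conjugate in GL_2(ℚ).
No.

Both have characteristic polynomial (x - 2)^2, but the minimal polynomial of A is (x - 2)^2 while the minimal polynomial of B is x - 2. The minimal polynomial is a similarity invariant, so A and B are not similar.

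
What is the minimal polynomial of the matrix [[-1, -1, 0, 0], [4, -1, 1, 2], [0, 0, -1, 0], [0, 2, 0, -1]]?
m_A(x) = (x + 1)^3

The characteristic polynomial factors as (x + 1)^4. The minimal polynomial is ∏(x - λ)^{k_λ} where k_λ is the size of the largest Jordan block at λ.

For λ = -1: rank(A + I) = 2, and the largest Jordan block has size 3 (the smallest k with rank((A + I)^k) = rank((A + I)^(k+1))).

So m_A(x) = (x + 1)^3.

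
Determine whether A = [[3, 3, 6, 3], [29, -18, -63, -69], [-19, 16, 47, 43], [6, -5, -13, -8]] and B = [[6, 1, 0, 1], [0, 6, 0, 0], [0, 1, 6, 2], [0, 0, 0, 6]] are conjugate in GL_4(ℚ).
Two matrices over a field are similar if and only if they have the same invariant factors.

Both A and B have characteristic polynomial (x - 6)^4 and minimal polynomial (x - 6)^2. Computing further, both have invariant factors (x - 6)^2, (x - 6)^2. Hence A and B are similar.

Yes.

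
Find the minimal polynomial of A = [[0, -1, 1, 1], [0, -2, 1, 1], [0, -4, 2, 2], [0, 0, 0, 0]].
m_A(x) = x^3

The characteristic polynomial factors as x^4. The minimal polynomial is ∏(x - λ)^{k_λ} where k_λ is the size of the largest Jordan block at λ.

For λ = 0: rank(A) = 2, and the largest Jordan block has size 3 (the smallest k with rank(A^k) = rank(A^(k+1))).

So m_A(x) = x^3.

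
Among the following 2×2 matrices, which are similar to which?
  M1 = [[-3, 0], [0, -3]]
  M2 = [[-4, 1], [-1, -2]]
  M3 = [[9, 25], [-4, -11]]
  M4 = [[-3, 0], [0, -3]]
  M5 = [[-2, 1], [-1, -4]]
Characteristic polynomials: χ_{M1} = (x + 3)^2, χ_{M2} = (x + 3)^2, χ_{M3} = (x + 1)^2, χ_{M4} = (x + 3)^2, χ_{M5} = (x + 3)^2.

{M1, M4}: invariant factors x + 3, x + 3.

{M2, M5}: invariant factors (x + 3)^2.

{M3}: invariant factors (x + 1)^2.

Matrices are similar if and only if their invariant-factor lists agree; the partition into similarity classes is {M1, M4}, {M2, M5}, {M3}.

3 classes: {M1, M4}, {M2, M5}, {M3}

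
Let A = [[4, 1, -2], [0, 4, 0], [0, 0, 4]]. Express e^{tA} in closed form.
e^{tA} = [[e^{4*t}, t*e^{4*t}, -2*t*e^{4*t}], [0, e^{4*t}, 0], [0, 0, e^{4*t}]]

A has Jordan form J = [[4, 1, 0], [0, 4, 0], [0, 0, 4]] with A = PJP^{-1}, so e^{tA} = P e^{tJ} P^{-1}.

For a Jordan block J_k(λ), e^{tJ_k(λ)} = e^{λt} · (I + tN + t^2 N^2/2! + ... + t^{k-1} N^{k-1}/(k-1)!) where N is the nilpotent superdiagonal part.

Assembling the blocks and conjugating back gives the entries of e^{tA} as shown above.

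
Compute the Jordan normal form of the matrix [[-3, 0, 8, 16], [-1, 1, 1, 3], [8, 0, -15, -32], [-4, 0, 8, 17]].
The characteristic polynomial is det(xI - A) = (x - 1)^3(x + 3), so the eigenvalues are -3 (algebraic multiplicity 1), 1 (algebraic multiplicity 3).

For λ = -3: algebraic multiplicity 1 gives one 1×1 block.

For λ = 1: rank(A - I) = 2, rank((A - I)^2) = 1. The eigenspace has dimension 4 - 2 = 2, so there are 2 Jordan blocks; the rank sequence gives block sizes [2, 1].

Assembling the blocks gives the Jordan form J above.

J = [[-3, 0, 0, 0], [0, 1, 1, 0], [0, 0, 1, 0], [0, 0, 0, 1]]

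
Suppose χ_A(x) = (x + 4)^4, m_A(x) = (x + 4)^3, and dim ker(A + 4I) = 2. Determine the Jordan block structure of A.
λ = -4: algebraic multiplicity 4 (exponent in χ_A), largest block size 3 (exponent in m_A), 2 blocks (geometric multiplicity). These force block sizes [3, 1].

Jordan blocks: (-4, 3), (-4, 1)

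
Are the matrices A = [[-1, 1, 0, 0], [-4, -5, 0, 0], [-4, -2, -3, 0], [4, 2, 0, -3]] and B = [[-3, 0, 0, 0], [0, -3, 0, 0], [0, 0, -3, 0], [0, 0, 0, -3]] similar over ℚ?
Both have characteristic polynomial (x + 3)^4, but the minimal polynomial of A is (x + 3)^2 while the minimal polynomial of B is x + 3. The minimal polynomial is a similarity invariant, so A and B are not similar.

No.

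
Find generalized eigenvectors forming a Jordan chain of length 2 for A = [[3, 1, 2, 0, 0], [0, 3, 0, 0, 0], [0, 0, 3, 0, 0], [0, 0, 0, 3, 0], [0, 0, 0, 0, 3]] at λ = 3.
We seek v_1 ∈ ker((A - 3I)^2) \ ker(A - 3I), then set v_{i+1} = (A - 3I) v_i.

One such chain is v_1 = [[0, 1, 0, 0, 0]]^T, v_2 = [[1, 0, 0, 0, 0]]^T. Check: (A - 3I) v_2 = [[0, 0, 0, 0, 0]]^T = 0.

v_1 = [[0, 1, 0, 0, 0]]^T, v_2 = [[1, 0, 0, 0, 0]]^T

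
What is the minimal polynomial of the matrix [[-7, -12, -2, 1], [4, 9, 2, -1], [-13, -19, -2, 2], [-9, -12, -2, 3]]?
m_A(x) = (x - 2)^2(x + 3)

The characteristic polynomial factors as (x - 2)^3(x + 3). The minimal polynomial is ∏(x - λ)^{k_λ} where k_λ is the size of the largest Jordan block at λ.

For λ = -3: rank(A + 3I) = 3, and the largest Jordan block has size 1 (the smallest k with rank((A + 3I)^k) = rank((A + 3I)^(k+1))).
For λ = 2: rank(A - 2I) = 2, and the largest Jordan block has size 2 (the smallest k with rank((A - 2I)^k) = rank((A - 2I)^(k+1))).

So m_A(x) = (x - 2)^2(x + 3).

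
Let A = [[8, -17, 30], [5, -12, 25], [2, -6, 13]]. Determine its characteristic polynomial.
χ_A(x) = (x - 3)^3

xI - A = [[x - 8, 17, -30], [-5, x + 12, -25], [-2, 6, x - 13]].

Expanding det(xI - A) along the first row:
det(xI - A) = + (x - 8)·det([[x + 12, -25], [6, x - 13]]) - (17)·det([[-5, -25], [-2, x - 13]]) + (-30)·det([[-5, x + 12], [-2, 6]]).

Evaluating gives χ_A(x) = x^3 - 9x^2 + 27x - 27 = (x - 3)^3.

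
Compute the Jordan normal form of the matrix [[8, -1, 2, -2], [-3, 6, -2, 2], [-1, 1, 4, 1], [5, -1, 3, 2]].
The characteristic polynomial is det(xI - A) = (x - 5)^4, so the eigenvalues are 5 (algebraic multiplicity 4).

For λ = 5: rank(A - 5I) = 2, rank((A - 5I)^2) = 0. The eigenspace has dimension 4 - 2 = 2, so there are 2 Jordan blocks; the rank sequence gives block sizes [2, 2].

Assembling the blocks gives the Jordan form J above.

J = [[5, 1, 0, 0], [0, 5, 0, 0], [0, 0, 5, 1], [0, 0, 0, 5]]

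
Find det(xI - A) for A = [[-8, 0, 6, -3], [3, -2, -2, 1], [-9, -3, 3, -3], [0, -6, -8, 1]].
χ_A(x) = (x - 1)(x + 2)^2(x + 3)

xI - A = [[x + 8, 0, -6, 3], [-3, x + 2, 2, -1], [9, 3, x - 3, 3], [0, 6, 8, x - 1]].

Expanding det(xI - A) along the first row:
det(xI - A) = + (x + 8)·det([[x + 2, 2, -1], [3, x - 3, 3], [6, 8, x - 1]]) - (0)·det([[-3, 2, -1], [9, x - 3, 3], [0, 8, x - 1]]) + (-6)·det([[-3, x + 2, -1], [9, 3, 3], [0, 6, x - 1]]) - (3)·det([[-3, x + 2, 2], [9, 3, x - 3], [0, 6, 8]]).

Evaluating gives χ_A(x) = x^4 + 6x^3 + 9x^2 - 4x - 12 = (x - 1)(x + 2)^2(x + 3).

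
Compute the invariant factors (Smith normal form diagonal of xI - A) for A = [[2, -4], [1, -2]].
The Jordan structure of A has elementary divisors x^2. Arranging the block sizes at each eigenvalue in decreasing order and taking row products gives the invariant factors.

Invariant factors (smallest first, each dividing the next): x^2.

Check: the last factor x^2 is the minimal polynomial, and the product x^2 is the characteristic polynomial.

x^2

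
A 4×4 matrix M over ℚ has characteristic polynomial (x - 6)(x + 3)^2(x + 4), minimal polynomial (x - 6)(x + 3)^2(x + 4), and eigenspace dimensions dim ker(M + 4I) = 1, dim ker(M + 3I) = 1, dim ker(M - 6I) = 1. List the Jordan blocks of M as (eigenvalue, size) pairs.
λ = -4: algebraic multiplicity 1 (exponent in χ_M), largest block size 1 (exponent in m_M), 1 block (geometric multiplicity). This forces block sizes [1].
λ = -3: algebraic multiplicity 2 (exponent in χ_M), largest block size 2 (exponent in m_M), 1 block (geometric multiplicity). This forces block sizes [2].
λ = 6: algebraic multiplicity 1 (exponent in χ_M), largest block size 1 (exponent in m_M), 1 block (geometric multiplicity). This forces block sizes [1].

Jordan blocks: (-4, 1), (-3, 2), (6, 1)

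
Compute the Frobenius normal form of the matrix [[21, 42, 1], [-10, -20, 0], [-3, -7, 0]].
R = [[0, 0, 10], [1, 0, -3], [0, 1, 1]]

The invariant factors of A (the non-unit diagonal entries of the Smith normal form of xI - A over ℚ[x]) are (x - 2)(x^2 + x + 5), each dividing the next. The characteristic polynomial is their product, (x - 2)(x^2 + x + 5).

The rational canonical form is the block-diagonal matrix of companion matrices C(f_i):
R = [[0, 0, 10], [1, 0, -3], [0, 1, 1]].

Note the characteristic polynomial does not split into linear factors over ℚ, so A has no Jordan form over ℚ; the rational canonical form exists over any field.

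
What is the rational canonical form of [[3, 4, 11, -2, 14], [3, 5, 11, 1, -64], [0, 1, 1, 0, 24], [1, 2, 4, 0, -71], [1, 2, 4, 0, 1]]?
The invariant factors of A (the non-unit diagonal entries of the Smith normal form of xI - A over ℚ[x]) are (x - 6)(x - 4)(x^3 + 3x + 3), each dividing the next. The characteristic polynomial is their product, (x - 6)(x - 4)(x^3 + 3x + 3).

The rational canonical form is the block-diagonal matrix of companion matrices C(f_i):
R = [[0, 0, 0, 0, -72], [1, 0, 0, 0, -42], [0, 1, 0, 0, 27], [0, 0, 1, 0, -27], [0, 0, 0, 1, 10]].

Note the characteristic polynomial does not split into linear factors over ℚ, so A has no Jordan form over ℚ; the rational canonical form exists over any field.

R = [[0, 0, 0, 0, -72], [1, 0, 0, 0, -42], [0, 1, 0, 0, 27], [0, 0, 1, 0, -27], [0, 0, 0, 1, 10]]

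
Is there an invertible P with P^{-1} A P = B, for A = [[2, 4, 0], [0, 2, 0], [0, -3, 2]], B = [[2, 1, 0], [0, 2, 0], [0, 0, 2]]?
Yes.

Two matrices over a field are similar if and only if they have the same invariant factors.

Both A and B have characteristic polynomial (x - 2)^3 and minimal polynomial (x - 2)^2. Computing further, both have invariant factors x - 2, (x - 2)^2. Hence A and B are similar.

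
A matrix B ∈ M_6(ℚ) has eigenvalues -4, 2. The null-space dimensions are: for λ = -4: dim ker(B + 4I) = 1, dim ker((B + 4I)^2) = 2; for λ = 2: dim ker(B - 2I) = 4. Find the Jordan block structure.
Jordan blocks: (-4, 2), (2, 1), (2, 1), (2, 1), (2, 1)

λ = -4: successive nullity increments [1, 1] count blocks of size ≥ k; block sizes are [2].
λ = 2: successive nullity increments [4] count blocks of size ≥ k; block sizes are [1, 1, 1, 1].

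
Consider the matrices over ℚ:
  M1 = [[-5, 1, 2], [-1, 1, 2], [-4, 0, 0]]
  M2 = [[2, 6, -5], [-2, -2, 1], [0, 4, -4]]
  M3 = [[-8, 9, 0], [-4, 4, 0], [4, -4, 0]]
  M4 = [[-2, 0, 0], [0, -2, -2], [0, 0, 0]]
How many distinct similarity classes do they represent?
Characteristic polynomials: χ_{M1} = x(x + 2)^2, χ_{M2} = x(x + 2)^2, χ_{M3} = x(x + 2)^2, χ_{M4} = x(x + 2)^2.

{M1, M2, M3}: invariant factors x(x + 2)^2.

{M4}: invariant factors x + 2, x(x + 2).

Matrices are similar if and only if their invariant-factor lists agree; the partition into similarity classes is {M1, M2, M3}, {M4}.

2 classes: {M1, M2, M3}, {M4}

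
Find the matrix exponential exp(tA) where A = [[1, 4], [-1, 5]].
A has Jordan form J = [[3, 1], [0, 3]] with A = PJP^{-1}, so e^{tA} = P e^{tJ} P^{-1}.

For a Jordan block J_k(λ), e^{tJ_k(λ)} = e^{λt} · (I + tN + t^2 N^2/2! + ... + t^{k-1} N^{k-1}/(k-1)!) where N is the nilpotent superdiagonal part.

Assembling the blocks and conjugating back gives the entries of e^{tA} as shown above.

e^{tA} = [[(1 - 2*t)*e^{3*t}, 4*t*e^{3*t}], [-t*e^{3*t}, (2*t + 1)*e^{3*t}]]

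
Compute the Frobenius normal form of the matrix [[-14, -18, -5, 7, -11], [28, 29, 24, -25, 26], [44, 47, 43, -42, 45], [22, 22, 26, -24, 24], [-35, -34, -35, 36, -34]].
The invariant factors of A (the non-unit diagonal entries of the Smith normal form of xI - A over ℚ[x]) are x^2 + 3x + 6, (x - 6)(x^2 + 3x + 6), each dividing the next. The characteristic polynomial is their product, (x - 6)(x^2 + 3x + 6)^2.

The rational canonical form is the block-diagonal matrix of companion matrices C(f_i):
R = [[0, -6, 0, 0, 0], [1, -3, 0, 0, 0], [0, 0, 0, 0, 36], [0, 0, 1, 0, 12], [0, 0, 0, 1, 3]].

Note the characteristic polynomial does not split into linear factors over ℚ, so A has no Jordan form over ℚ; the rational canonical form exists over any field.

R = [[0, -6, 0, 0, 0], [1, -3, 0, 0, 0], [0, 0, 0, 0, 36], [0, 0, 1, 0, 12], [0, 0, 0, 1, 3]]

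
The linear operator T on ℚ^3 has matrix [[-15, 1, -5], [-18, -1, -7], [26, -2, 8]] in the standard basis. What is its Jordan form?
J = [[-3, 1, 0], [0, -3, 0], [0, 0, -2]]

The characteristic polynomial is det(xI - A) = (x + 2)(x + 3)^2, so the eigenvalues are -3 (algebraic multiplicity 2), -2 (algebraic multiplicity 1).

For λ = -3: rank(A + 3I) = 2, rank((A + 3I)^2) = 1. The eigenspace has dimension 3 - 2 = 1, so there is 1 Jordan block; the rank sequence gives block sizes [2].

For λ = -2: algebraic multiplicity 1 gives one 1×1 block.

Assembling the blocks gives the Jordan form J above.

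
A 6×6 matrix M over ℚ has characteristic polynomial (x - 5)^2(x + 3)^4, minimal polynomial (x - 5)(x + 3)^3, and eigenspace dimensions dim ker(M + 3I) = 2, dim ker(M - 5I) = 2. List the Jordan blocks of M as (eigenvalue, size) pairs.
λ = -3: algebraic multiplicity 4 (exponent in χ_M), largest block size 3 (exponent in m_M), 2 blocks (geometric multiplicity). These force block sizes [3, 1].
λ = 5: algebraic multiplicity 2 (exponent in χ_M), largest block size 1 (exponent in m_M), 2 blocks (geometric multiplicity). These force block sizes [1, 1].

Jordan blocks: (-3, 3), (-3, 1), (5, 1), (5, 1)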